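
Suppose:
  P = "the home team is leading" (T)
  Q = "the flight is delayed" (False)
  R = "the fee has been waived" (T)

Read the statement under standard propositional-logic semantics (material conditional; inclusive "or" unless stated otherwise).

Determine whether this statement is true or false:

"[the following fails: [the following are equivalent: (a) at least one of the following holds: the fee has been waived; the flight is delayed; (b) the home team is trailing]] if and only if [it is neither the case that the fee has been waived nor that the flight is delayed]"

Values: R=True, Q=False, P=True.
Parsed as not ((R or Q) iff not P) iff (R nor Q)

R or Q = True or False = True
not P = not True = False
(R or Q) iff not P = True iff False = False
not ((R or Q) iff not P) = not False = True
R nor Q = True nor False = False
not ((R or Q) iff not P) iff (R nor Q) = True iff False = False

The statement is false.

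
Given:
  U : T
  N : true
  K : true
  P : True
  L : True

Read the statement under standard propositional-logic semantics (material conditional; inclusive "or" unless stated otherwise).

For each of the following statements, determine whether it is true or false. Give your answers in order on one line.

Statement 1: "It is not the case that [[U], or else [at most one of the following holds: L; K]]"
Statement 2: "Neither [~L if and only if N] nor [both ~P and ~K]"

Statement 1 F / Statement 2 T

Statement 1: This is ~(U | (L nand K)).

L nand K = T nand T = F
U | (L nand K) = T | F = T
~(U | (L nand K)) = ~T = F
Hence Statement 1 is false.

Statement 2: Parsed as (~L <-> N) nor (~P & ~K)

~L = ~T = F
~L <-> N = F <-> T = F
~P = ~T = F
~K = ~T = F
~P & ~K = F & F = F
(~L <-> N) nor (~P & ~K) = F nor F = T
So Statement 2 is true.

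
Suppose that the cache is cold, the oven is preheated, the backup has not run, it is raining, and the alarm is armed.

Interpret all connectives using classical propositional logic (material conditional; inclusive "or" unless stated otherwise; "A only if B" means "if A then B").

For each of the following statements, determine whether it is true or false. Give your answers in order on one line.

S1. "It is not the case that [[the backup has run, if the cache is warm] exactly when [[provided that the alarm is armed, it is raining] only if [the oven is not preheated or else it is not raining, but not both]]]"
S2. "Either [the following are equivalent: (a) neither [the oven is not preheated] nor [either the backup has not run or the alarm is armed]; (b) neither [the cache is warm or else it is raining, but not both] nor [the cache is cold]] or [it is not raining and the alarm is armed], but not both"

Let L = "the cache is warm" (False), M = "the backup has run" (False), P = "the alarm is armed" (True), Q = "it is raining" (True), G = "the oven is preheated" (True).

S1: This is not ((L -> M) iff ((P -> Q) -> (not G xor not Q))).

L -> M = False -> False = True
P -> Q = True -> True = True
not G = not True = False
not Q = not True = False
not G xor not Q = False xor False = False
(P -> Q) -> (not G xor not Q) = True -> False = False
(L -> M) iff ((P -> Q) -> (not G xor not Q)) = True iff False = False
not ((L -> M) iff ((P -> Q) -> (not G xor not Q))) = not False = True
Thus S1 is true.

S2: Parsed as ((not G nor (not M or P)) iff ((L xor Q) nor not L)) xor (not Q and P)

not G = not True = False
not M = not False = True
not M or P = True or True = True
not G nor (not M or P) = False nor True = False
L xor Q = False xor True = True
not L = not False = True
(L xor Q) nor not L = True nor True = False
(not G nor (not M or P)) iff ((L xor Q) nor not L) = False iff False = True
not Q = not True = False
not Q and P = False and True = False
((not G nor (not M or P)) iff ((L xor Q) nor not L)) xor (not Q and P) = True xor False = True
Hence S2 is true.

S1 true / S2 true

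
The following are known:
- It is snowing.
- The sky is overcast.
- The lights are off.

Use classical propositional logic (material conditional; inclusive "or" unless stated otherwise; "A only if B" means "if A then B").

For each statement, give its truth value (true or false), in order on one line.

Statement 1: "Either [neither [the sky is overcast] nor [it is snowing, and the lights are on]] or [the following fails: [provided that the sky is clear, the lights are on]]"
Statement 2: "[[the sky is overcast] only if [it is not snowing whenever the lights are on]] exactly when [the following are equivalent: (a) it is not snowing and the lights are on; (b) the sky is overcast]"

Statement 1 F; Statement 2 F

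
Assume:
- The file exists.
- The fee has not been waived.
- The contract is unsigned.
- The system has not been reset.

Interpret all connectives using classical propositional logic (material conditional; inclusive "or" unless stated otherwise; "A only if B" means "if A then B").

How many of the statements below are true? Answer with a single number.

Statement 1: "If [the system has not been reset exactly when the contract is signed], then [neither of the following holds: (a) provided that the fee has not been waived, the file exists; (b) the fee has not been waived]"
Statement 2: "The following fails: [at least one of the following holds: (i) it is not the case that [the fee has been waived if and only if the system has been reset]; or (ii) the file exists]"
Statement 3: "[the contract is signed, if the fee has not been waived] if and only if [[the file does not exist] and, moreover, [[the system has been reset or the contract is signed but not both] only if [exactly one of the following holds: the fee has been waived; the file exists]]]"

2

Let K = "the system has been reset" (F), H = "the contract is signed" (F), U = "the fee has been waived" (F), R = "the file exists" (T).

Statement 1: This is (¬K ↔ H) → ((¬U → R) ↓ ¬U).

¬K = ¬F = T
¬K ↔ H = T ↔ F = F
¬U = ¬F = T
¬U → R = T → T = T
¬U = ¬F = T
(¬U → R) ↓ ¬U = T ↓ T = F
(¬K ↔ H) → ((¬U → R) ↓ ¬U) = F → F = T
So Statement 1 is true.

Statement 2: Formalization: ¬(¬(U ↔ K) ∨ R)

U ↔ K = F ↔ F = T
¬(U ↔ K) = ¬T = F
¬(U ↔ K) ∨ R = F ∨ T = T
¬(¬(U ↔ K) ∨ R) = ¬T = F
So Statement 2 is false.

Statement 3: This is (¬U → H) ↔ (¬R ∧ ((K ⊕ H) → (U ⊕ R))).

¬U = ¬F = T
¬U → H = T → F = F
¬R = ¬T = F
K ⊕ H = F ⊕ F = F
U ⊕ R = F ⊕ T = T
(K ⊕ H) → (U ⊕ R) = F → T = T
¬R ∧ ((K ⊕ H) → (U ⊕ R)) = F ∧ T = F
(¬U → H) ↔ (¬R ∧ ((K ⊕ H) → (U ⊕ R))) = F ↔ F = T
Hence Statement 3 is true.

2 of the 3 statements are true (Statement 1, Statement 3).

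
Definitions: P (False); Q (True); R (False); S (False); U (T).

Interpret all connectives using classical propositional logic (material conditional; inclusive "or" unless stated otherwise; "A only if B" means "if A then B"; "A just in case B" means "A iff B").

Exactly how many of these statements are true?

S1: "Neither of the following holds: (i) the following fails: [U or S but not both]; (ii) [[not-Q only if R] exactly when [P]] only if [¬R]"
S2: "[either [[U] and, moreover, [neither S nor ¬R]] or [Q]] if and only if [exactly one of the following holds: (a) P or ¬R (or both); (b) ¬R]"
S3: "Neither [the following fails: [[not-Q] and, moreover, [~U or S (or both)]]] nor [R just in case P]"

S1: Parsed as ~(U xor S) nor (((~Q -> R) <-> P) -> ~R)

U xor S = T xor F = T
~(U xor S) = ~T = F
~Q = ~T = F
~Q -> R = F -> F = T
(~Q -> R) <-> P = T <-> F = F
~R = ~F = T
((~Q -> R) <-> P) -> ~R = F -> T = T
~(U xor S) nor (((~Q -> R) <-> P) -> ~R) = F nor T = F
Thus S1 is false.

S2: Formalization: ((U & (S nor ~R)) | Q) <-> ((P | ~R) xor ~R)

~R = ~F = T
S nor ~R = F nor T = F
U & (S nor ~R) = T & F = F
(U & (S nor ~R)) | Q = F | T = T
~R = ~F = T
P | ~R = F | T = T
~R = ~F = T
(P | ~R) xor ~R = T xor T = F
((U & (S nor ~R)) | Q) <-> ((P | ~R) xor ~R) = T <-> F = F
Hence S2 is false.

S3: In symbols: ~(~Q & (~U | S)) nor (R <-> P)

~Q = ~T = F
~U = ~T = F
~U | S = F | F = F
~Q & (~U | S) = F & F = F
~(~Q & (~U | S)) = ~F = T
R <-> P = F <-> F = T
~(~Q & (~U | S)) nor (R <-> P) = T nor T = F
Thus S3 is false.

Count: 0.

0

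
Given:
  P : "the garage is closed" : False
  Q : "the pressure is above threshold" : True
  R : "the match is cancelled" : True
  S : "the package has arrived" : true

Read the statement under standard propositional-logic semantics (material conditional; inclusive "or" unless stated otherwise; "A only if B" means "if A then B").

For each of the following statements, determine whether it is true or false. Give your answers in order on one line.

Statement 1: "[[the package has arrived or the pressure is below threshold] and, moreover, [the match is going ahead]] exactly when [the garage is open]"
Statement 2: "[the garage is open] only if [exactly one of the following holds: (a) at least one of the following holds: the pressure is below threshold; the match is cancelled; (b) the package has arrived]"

Statement 1 F, Statement 2 F

Statement 1: Parsed as ((S or not Q) and not R) iff not P

not Q = not True = False
S or not Q = True or False = True
not R = not True = False
(S or not Q) and not R = True and False = False
not P = not False = True
((S or not Q) and not R) iff not P = False iff True = False
Thus Statement 1 is false.

Statement 2: Parsed as not P -> ((not Q or R) xor S)

not P = not False = True
not Q = not True = False
not Q or R = False or True = True
(not Q or R) xor S = True xor True = False
not P -> ((not Q or R) xor S) = True -> False = False
So Statement 2 is false.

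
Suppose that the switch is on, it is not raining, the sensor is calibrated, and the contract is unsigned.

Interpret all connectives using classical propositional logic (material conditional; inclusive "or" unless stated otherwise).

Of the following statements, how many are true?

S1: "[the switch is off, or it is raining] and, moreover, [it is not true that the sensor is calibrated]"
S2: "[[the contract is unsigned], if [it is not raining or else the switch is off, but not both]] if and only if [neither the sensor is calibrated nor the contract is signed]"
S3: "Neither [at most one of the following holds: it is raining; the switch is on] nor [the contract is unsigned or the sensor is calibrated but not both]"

0

Let P = "the switch is on" (T), K = "it is raining" (F), S = "the sensor is calibrated" (T), W = "the contract is signed" (F).

S1: Formalization: (¬P ∨ K) ∧ ¬S

¬P = ¬T = F
¬P ∨ K = F ∨ F = F
¬S = ¬T = F
(¬P ∨ K) ∧ ¬S = F ∧ F = F
Hence S1 is false.

S2: This is ((¬K ⊕ ¬P) → ¬W) ↔ (S ↓ W).

¬K = ¬F = T
¬P = ¬T = F
¬K ⊕ ¬P = T ⊕ F = T
¬W = ¬F = T
(¬K ⊕ ¬P) → ¬W = T → T = T
S ↓ W = T ↓ F = F
((¬K ⊕ ¬P) → ¬W) ↔ (S ↓ W) = T ↔ F = F
So S2 is false.

S3: This is (K ↑ P) ↓ (¬W ⊕ S).

K ↑ P = F ↑ T = T
¬W = ¬F = T
¬W ⊕ S = T ⊕ T = F
(K ↑ P) ↓ (¬W ⊕ S) = T ↓ F = F
Thus S3 is false.

Count: 0.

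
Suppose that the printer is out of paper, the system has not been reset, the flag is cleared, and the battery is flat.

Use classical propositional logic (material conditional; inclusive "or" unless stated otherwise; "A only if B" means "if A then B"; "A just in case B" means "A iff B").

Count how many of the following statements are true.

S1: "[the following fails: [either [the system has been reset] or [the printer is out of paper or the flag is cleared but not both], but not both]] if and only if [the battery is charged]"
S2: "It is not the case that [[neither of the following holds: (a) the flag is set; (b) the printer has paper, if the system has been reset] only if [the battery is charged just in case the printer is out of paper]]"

Let Q = "the system has been reset" (False), P = "the printer has paper" (False), R = "the flag is set" (False), S = "the battery is charged" (False).

S1: Parsed as not (Q xor (not P xor not R)) iff S

not P = not False = True
not R = not False = True
not P xor not R = True xor True = False
Q xor (not P xor not R) = False xor False = False
not (Q xor (not P xor not R)) = not False = True
not (Q xor (not P xor not R)) iff S = True iff False = False
So S1 is false.

S2: Parsed as not ((R nor (Q -> P)) -> (S iff not P))

Q -> P = False -> False = True
R nor (Q -> P) = False nor True = False
not P = not False = True
S iff not P = False iff True = False
(R nor (Q -> P)) -> (S iff not P) = False -> False = True
not ((R nor (Q -> P)) -> (S iff not P)) = not True = False
So S2 is false.

True statements: 0 (none).

0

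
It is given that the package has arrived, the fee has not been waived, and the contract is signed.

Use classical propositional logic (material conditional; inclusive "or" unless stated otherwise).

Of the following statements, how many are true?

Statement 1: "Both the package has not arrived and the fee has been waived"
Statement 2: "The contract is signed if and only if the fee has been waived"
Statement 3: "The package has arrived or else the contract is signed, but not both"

0

Let S = "the package has arrived" (T), P = "the fee has been waived" (F), U = "the contract is signed" (T).

Statement 1: In symbols: ¬S ∧ P

¬S = ¬T = F
¬S ∧ P = F ∧ F = F
Hence Statement 1 is false.

Statement 2: Parsed as U ↔ P

U ↔ P = T ↔ F = F
Thus Statement 2 is false.

Statement 3: Parsed as S ⊕ U

S ⊕ U = T ⊕ T = F
Hence Statement 3 is false.

Count: 0.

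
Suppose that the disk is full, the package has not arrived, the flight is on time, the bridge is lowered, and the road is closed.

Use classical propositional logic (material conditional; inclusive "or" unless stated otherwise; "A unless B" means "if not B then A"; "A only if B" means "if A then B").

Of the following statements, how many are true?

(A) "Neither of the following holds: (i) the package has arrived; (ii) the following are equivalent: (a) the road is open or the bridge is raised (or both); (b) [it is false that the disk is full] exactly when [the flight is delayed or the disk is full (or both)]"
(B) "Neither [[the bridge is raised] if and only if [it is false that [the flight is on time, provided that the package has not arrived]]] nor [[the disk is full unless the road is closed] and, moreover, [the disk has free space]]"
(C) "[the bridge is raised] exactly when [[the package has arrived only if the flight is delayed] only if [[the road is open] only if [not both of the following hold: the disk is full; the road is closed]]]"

Let Q = "the package has arrived" (False), U = "the road is closed" (True), S = "the bridge is raised" (False), P = "the disk is full" (True), R = "the flight is delayed" (False).

(A): This is Q nor ((not U or S) iff (not P iff (R or P))).

not U = not True = False
not U or S = False or False = False
not P = not True = False
R or P = False or True = True
not P iff (R or P) = False iff True = False
(not U or S) iff (not P iff (R or P)) = False iff False = True
Q nor ((not U or S) iff (not P iff (R or P))) = False nor True = False
Hence (A) is false.

(B): Parsed as (S iff not (not Q -> not R)) nor ((P or U) and not P)

not Q = not False = True
not R = not False = True
not Q -> not R = True -> True = True
not (not Q -> not R) = not True = False
S iff not (not Q -> not R) = False iff False = True
P or U = True or True = True
not P = not True = False
(P or U) and not P = True and False = False
(S iff not (not Q -> not R)) nor ((P or U) and not P) = True nor False = False
Hence (B) is false.

(C): Parsed as S iff ((Q -> R) -> (not U -> (P nand U)))

Q -> R = False -> False = True
not U = not True = False
P nand U = True nand True = False
not U -> (P nand U) = False -> False = True
(Q -> R) -> (not U -> (P nand U)) = True -> True = True
S iff ((Q -> R) -> (not U -> (P nand U))) = False iff True = False
Hence (C) is false.

True statements: 0 (none).

0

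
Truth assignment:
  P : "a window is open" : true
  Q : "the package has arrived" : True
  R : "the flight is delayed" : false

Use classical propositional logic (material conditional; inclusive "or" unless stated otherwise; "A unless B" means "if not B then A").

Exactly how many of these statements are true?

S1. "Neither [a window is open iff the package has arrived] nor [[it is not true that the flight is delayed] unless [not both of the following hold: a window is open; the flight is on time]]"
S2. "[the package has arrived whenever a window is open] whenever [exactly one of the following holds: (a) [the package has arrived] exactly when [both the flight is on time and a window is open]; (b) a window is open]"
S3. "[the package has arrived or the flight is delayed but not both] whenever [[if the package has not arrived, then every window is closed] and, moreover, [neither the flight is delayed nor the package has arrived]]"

2

S1: Parsed as (P <-> Q) nor (~R | (P nand ~R))

P <-> Q = T <-> T = T
~R = ~F = T
~R = ~F = T
P nand ~R = T nand T = F
~R | (P nand ~R) = T | F = T
(P <-> Q) nor (~R | (P nand ~R)) = T nor T = F
Thus S1 is false.

S2: Formalization: ((Q <-> (~R & P)) xor P) -> (P -> Q)

~R = ~F = T
~R & P = T & T = T
Q <-> (~R & P) = T <-> T = T
(Q <-> (~R & P)) xor P = T xor T = F
P -> Q = T -> T = T
((Q <-> (~R & P)) xor P) -> (P -> Q) = F -> T = T
Thus S2 is true.

S3: This is ((~Q -> ~P) & (R nor Q)) -> (Q xor R).

~Q = ~T = F
~P = ~T = F
~Q -> ~P = F -> F = T
R nor Q = F nor T = F
(~Q -> ~P) & (R nor Q) = T & F = F
Q xor R = T xor F = T
((~Q -> ~P) & (R nor Q)) -> (Q xor R) = F -> T = T
Hence S3 is true.

2 of the 3 statements are true (S2, S3).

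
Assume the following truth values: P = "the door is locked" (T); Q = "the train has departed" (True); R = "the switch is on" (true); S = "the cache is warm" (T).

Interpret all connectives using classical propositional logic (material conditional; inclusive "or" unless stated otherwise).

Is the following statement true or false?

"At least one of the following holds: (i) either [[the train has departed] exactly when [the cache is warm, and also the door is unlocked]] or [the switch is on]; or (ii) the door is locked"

The statement is true.

This is ((Q <-> (S & ~P)) | R) | P.

~P = ~T = F
S & ~P = T & F = F
Q <-> (S & ~P) = T <-> F = F
(Q <-> (S & ~P)) | R = F | T = T
((Q <-> (S & ~P)) | R) | P = T | T = T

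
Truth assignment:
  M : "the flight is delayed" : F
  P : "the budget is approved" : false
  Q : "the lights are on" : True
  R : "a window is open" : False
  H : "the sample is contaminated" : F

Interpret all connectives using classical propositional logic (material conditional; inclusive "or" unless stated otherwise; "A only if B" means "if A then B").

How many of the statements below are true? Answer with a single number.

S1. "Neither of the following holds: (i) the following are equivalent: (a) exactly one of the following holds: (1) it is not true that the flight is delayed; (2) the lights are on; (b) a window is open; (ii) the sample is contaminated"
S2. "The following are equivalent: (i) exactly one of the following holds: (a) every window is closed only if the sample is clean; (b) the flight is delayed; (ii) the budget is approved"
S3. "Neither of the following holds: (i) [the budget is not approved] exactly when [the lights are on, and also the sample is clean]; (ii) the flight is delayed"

0

S1: Parsed as ((not M xor Q) iff R) nor H

not M = not False = True
not M xor Q = True xor True = False
(not M xor Q) iff R = False iff False = True
((not M xor Q) iff R) nor H = True nor False = False
Hence S1 is false.

S2: Formalization: ((not R -> not H) xor M) iff P

not R = not False = True
not H = not False = True
not R -> not H = True -> True = True
(not R -> not H) xor M = True xor False = True
((not R -> not H) xor M) iff P = True iff False = False
Thus S2 is false.

S3: In symbols: (not P iff (Q and not H)) nor M

not P = not False = True
not H = not False = True
Q and not H = True and True = True
not P iff (Q and not H) = True iff True = True
(not P iff (Q and not H)) nor M = True nor False = False
Thus S3 is false.

0 of the 3 statements are true (none).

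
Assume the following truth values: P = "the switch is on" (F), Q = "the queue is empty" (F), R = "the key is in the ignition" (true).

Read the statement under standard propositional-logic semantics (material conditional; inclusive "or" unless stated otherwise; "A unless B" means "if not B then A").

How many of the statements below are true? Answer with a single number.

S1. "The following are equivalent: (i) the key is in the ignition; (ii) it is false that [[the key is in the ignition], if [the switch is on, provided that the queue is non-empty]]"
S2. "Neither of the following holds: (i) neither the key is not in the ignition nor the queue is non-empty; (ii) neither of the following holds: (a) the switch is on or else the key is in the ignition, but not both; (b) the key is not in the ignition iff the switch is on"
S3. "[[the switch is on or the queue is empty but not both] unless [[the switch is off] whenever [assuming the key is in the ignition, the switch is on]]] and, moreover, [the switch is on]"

1

S1: Formalization: R <-> ~((~Q -> P) -> R)

~Q = ~F = T
~Q -> P = T -> F = F
(~Q -> P) -> R = F -> T = T
~((~Q -> P) -> R) = ~T = F
R <-> ~((~Q -> P) -> R) = T <-> F = F
Hence S1 is false.

S2: In symbols: (~R nor ~Q) nor ((P xor R) nor (~R <-> P))

~R = ~T = F
~Q = ~F = T
~R nor ~Q = F nor T = F
P xor R = F xor T = T
~R = ~T = F
~R <-> P = F <-> F = T
(P xor R) nor (~R <-> P) = T nor T = F
(~R nor ~Q) nor ((P xor R) nor (~R <-> P)) = F nor F = T
Thus S2 is true.

S3: This is ((P xor Q) | ((R -> P) -> ~P)) & P.

P xor Q = F xor F = F
R -> P = T -> F = F
~P = ~F = T
(R -> P) -> ~P = F -> T = T
(P xor Q) | ((R -> P) -> ~P) = F | T = T
((P xor Q) | ((R -> P) -> ~P)) & P = T & F = F
So S3 is false.

True statements: 1 (S2).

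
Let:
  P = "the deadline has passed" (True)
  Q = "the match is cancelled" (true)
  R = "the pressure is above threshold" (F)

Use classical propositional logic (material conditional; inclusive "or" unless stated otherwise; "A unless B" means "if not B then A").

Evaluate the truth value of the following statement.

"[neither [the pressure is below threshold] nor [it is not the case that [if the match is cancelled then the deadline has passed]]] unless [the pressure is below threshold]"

True

This is (~R nor ~(Q -> P)) | ~R.

~R = ~F = T
Q -> P = T -> T = T
~(Q -> P) = ~T = F
~R nor ~(Q -> P) = T nor F = F
~R = ~F = T
(~R nor ~(Q -> P)) | ~R = F | T = T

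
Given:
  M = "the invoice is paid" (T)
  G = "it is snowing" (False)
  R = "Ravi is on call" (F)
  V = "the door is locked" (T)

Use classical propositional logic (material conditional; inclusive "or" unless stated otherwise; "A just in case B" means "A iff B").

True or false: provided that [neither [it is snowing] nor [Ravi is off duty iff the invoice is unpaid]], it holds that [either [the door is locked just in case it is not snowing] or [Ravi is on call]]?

The statement is true.

Values: G=F, R=F, M=T, V=T.
This is (G nor (~R <-> ~M)) -> ((V <-> ~G) | R).

~R = ~F = T
~M = ~T = F
~R <-> ~M = T <-> F = F
G nor (~R <-> ~M) = F nor F = T
~G = ~F = T
V <-> ~G = T <-> T = T
(V <-> ~G) | R = T | F = T
(G nor (~R <-> ~M)) -> ((V <-> ~G) | R) = T -> T = T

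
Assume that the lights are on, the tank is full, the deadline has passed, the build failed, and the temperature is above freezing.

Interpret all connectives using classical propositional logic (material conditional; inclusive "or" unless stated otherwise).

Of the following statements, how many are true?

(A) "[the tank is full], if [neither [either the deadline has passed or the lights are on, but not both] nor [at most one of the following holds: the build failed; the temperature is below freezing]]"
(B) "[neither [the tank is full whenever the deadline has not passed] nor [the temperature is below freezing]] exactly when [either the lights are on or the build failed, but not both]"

Let S = "the deadline has passed" (T), R = "the lights are on" (T), G = "the build passed" (F), D = "the temperature is below freezing" (F), N = "the tank is full" (T).

(A): This is ((S xor R) nor (~G nand D)) -> N.

S xor R = T xor T = F
~G = ~F = T
~G nand D = T nand F = T
(S xor R) nor (~G nand D) = F nor T = F
((S xor R) nor (~G nand D)) -> N = F -> T = T
Hence (A) is true.

(B): Parsed as ((~S -> N) nor D) <-> (R xor ~G)

~S = ~T = F
~S -> N = F -> T = T
(~S -> N) nor D = T nor F = F
~G = ~F = T
R xor ~G = T xor T = F
((~S -> N) nor D) <-> (R xor ~G) = F <-> F = T
Thus (B) is true.

Count: 2.

2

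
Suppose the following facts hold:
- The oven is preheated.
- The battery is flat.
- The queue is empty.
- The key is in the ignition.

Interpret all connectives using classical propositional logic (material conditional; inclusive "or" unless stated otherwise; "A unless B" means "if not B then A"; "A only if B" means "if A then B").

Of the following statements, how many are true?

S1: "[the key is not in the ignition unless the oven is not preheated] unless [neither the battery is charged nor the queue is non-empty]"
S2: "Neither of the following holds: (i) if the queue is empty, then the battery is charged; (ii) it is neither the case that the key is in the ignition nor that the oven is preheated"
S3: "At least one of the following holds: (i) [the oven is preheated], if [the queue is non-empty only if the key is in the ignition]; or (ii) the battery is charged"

Let M = "the key is in the ignition" (T), N = "the oven is preheated" (T), W = "the battery is charged" (F), L = "the queue is empty" (T).

S1: In symbols: (~M | ~N) | (W nor ~L)

~M = ~T = F
~N = ~T = F
~M | ~N = F | F = F
~L = ~T = F
W nor ~L = F nor F = T
(~M | ~N) | (W nor ~L) = F | T = T
Thus S1 is true.

S2: Parsed as (L -> W) nor (M nor N)

L -> W = T -> F = F
M nor N = T nor T = F
(L -> W) nor (M nor N) = F nor F = T
So S2 is true.

S3: Formalization: ((~L -> M) -> N) | W

~L = ~T = F
~L -> M = F -> T = T
(~L -> M) -> N = T -> T = T
((~L -> M) -> N) | W = T | F = T
Thus S3 is true.

True statements: 3 (S1, S2, S3).

3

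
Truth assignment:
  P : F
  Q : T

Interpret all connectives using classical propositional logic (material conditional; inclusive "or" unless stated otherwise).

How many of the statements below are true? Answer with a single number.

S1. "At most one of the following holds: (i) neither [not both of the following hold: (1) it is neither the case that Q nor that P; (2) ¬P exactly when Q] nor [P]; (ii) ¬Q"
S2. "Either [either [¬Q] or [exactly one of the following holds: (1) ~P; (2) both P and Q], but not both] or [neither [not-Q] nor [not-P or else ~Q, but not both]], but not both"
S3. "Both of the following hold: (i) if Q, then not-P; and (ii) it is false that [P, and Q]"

S1: Parsed as (((Q nor P) nand (not P iff Q)) nor P) nand not Q

Q nor P = True nor False = False
not P = not False = True
not P iff Q = True iff True = True
(Q nor P) nand (not P iff Q) = False nand True = True
((Q nor P) nand (not P iff Q)) nor P = True nor False = False
not Q = not True = False
(((Q nor P) nand (not P iff Q)) nor P) nand not Q = False nand False = True
Thus S1 is true.

S2: This is (not Q xor (not P xor (P and Q))) xor (not Q nor (not P xor not Q)).

not Q = not True = False
not P = not False = True
P and Q = False and True = False
not P xor (P and Q) = True xor False = True
not Q xor (not P xor (P and Q)) = False xor True = True
not Q = not True = False
not P = not False = True
not Q = not True = False
not P xor not Q = True xor False = True
not Q nor (not P xor not Q) = False nor True = False
(not Q xor (not P xor (P and Q))) xor (not Q nor (not P xor not Q)) = True xor False = True
Thus S2 is true.

S3: Parsed as (Q -> not P) and not (P and Q)

not P = not False = True
Q -> not P = True -> True = True
P and Q = False and True = False
not (P and Q) = not False = True
(Q -> not P) and not (P and Q) = True and True = True
Hence S3 is true.

3 of the 3 statements are true (S1, S2, S3).

3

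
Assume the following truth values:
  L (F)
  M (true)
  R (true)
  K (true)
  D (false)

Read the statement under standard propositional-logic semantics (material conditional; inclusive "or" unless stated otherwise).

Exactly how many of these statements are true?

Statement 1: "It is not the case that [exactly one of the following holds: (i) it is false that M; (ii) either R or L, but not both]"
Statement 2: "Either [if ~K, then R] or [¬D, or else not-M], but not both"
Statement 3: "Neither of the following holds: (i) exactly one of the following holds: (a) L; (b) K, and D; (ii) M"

Statement 1: In symbols: ~(~M xor (R xor L))

~M = ~T = F
R xor L = T xor F = T
~M xor (R xor L) = F xor T = T
~(~M xor (R xor L)) = ~T = F
Thus Statement 1 is false.

Statement 2: Formalization: (~K -> R) xor (~D | ~M)

~K = ~T = F
~K -> R = F -> T = T
~D = ~F = T
~M = ~T = F
~D | ~M = T | F = T
(~K -> R) xor (~D | ~M) = T xor T = F
So Statement 2 is false.

Statement 3: Formalization: (L xor (K & D)) nor M

K & D = T & F = F
L xor (K & D) = F xor F = F
(L xor (K & D)) nor M = F nor T = F
So Statement 3 is false.

0 of the 3 statements are true (none).

0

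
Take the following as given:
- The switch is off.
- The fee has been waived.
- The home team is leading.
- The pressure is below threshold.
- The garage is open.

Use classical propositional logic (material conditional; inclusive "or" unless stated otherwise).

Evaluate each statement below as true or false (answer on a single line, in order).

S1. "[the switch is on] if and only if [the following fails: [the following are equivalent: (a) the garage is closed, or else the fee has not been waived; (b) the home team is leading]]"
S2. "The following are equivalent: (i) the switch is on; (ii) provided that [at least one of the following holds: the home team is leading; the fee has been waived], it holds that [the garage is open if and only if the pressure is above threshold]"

Let Q = "the switch is on" (F), R = "the garage is closed" (F), D = "the fee has been waived" (T), G = "the home team is leading" (T), V = "the pressure is above threshold" (F).

S1: Formalization: Q <-> ~((R | ~D) <-> G)

~D = ~T = F
R | ~D = F | F = F
(R | ~D) <-> G = F <-> T = F
~((R | ~D) <-> G) = ~F = T
Q <-> ~((R | ~D) <-> G) = F <-> T = F
Hence S1 is false.

S2: Parsed as Q <-> ((G | D) -> (~R <-> V))

G | D = T | T = T
~R = ~F = T
~R <-> V = T <-> F = F
(G | D) -> (~R <-> V) = T -> F = F
Q <-> ((G | D) -> (~R <-> V)) = F <-> F = T
So S2 is true.

S1 false; S2 true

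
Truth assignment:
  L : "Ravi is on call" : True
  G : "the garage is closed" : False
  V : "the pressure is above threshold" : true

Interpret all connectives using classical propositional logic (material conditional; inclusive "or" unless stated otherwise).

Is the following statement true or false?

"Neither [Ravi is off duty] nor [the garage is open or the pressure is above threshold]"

Values: L=True, G=False, V=True.
Formalization: not L nor (not G or V)

not L = not True = False
not G = not False = True
not G or V = True or True = True
not L nor (not G or V) = False nor True = False

false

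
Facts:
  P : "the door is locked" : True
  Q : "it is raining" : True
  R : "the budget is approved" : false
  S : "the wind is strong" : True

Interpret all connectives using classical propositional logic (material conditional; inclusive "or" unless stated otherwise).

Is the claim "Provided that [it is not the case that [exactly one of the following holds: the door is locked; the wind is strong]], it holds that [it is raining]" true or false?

True.

Parsed as ¬(P ⊕ S) → Q

P ⊕ S = T ⊕ T = F
¬(P ⊕ S) = ¬F = T
¬(P ⊕ S) → Q = T → T = T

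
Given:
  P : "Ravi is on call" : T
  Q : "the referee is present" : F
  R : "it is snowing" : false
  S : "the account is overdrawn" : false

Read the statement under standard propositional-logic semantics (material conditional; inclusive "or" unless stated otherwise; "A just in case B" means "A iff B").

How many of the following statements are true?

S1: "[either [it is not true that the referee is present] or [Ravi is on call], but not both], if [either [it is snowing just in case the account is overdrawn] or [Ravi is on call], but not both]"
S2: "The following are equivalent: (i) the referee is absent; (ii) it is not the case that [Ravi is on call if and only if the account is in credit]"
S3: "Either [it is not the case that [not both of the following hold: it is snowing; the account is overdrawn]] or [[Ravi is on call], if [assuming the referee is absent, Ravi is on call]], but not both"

S1: In symbols: ((R iff S) xor P) -> (not Q xor P)

R iff S = False iff False = True
(R iff S) xor P = True xor True = False
not Q = not False = True
not Q xor P = True xor True = False
((R iff S) xor P) -> (not Q xor P) = False -> False = True
Hence S1 is true.

S2: Parsed as not Q iff not (P iff not S)

not Q = not False = True
not S = not False = True
P iff not S = True iff True = True
not (P iff not S) = not True = False
not Q iff not (P iff not S) = True iff False = False
Thus S2 is false.

S3: Parsed as not (R nand S) xor ((not Q -> P) -> P)

R nand S = False nand False = True
not (R nand S) = not True = False
not Q = not False = True
not Q -> P = True -> True = True
(not Q -> P) -> P = True -> True = True
not (R nand S) xor ((not Q -> P) -> P) = False xor True = True
Hence S3 is true.

2 of the 3 statements are true.

2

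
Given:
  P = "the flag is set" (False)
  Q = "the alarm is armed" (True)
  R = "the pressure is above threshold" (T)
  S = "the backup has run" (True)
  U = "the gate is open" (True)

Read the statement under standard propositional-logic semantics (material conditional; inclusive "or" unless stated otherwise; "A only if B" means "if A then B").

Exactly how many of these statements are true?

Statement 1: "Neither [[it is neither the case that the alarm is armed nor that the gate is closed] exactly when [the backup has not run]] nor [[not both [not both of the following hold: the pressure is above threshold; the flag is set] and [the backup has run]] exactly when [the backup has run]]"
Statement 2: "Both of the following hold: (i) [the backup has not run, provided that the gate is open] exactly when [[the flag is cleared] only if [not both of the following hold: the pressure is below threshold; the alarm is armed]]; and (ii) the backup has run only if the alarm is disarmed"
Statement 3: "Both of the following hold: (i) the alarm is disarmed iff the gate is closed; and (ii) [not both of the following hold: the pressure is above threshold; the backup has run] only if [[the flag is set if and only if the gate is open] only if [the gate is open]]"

1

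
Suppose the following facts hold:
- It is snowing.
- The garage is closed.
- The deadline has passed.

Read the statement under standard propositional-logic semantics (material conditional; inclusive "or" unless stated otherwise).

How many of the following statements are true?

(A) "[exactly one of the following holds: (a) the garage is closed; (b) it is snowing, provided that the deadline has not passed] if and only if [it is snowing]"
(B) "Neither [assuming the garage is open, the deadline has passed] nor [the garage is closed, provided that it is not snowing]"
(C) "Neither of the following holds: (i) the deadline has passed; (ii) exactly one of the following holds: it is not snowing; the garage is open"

0

Let H = "the garage is closed" (T), K = "the deadline has passed" (T), S = "it is snowing" (T).

(A): In symbols: (H xor (~K -> S)) <-> S

~K = ~T = F
~K -> S = F -> T = T
H xor (~K -> S) = T xor T = F
(H xor (~K -> S)) <-> S = F <-> T = F
So (A) is false.

(B): This is (~H -> K) nor (~S -> H).

~H = ~T = F
~H -> K = F -> T = T
~S = ~T = F
~S -> H = F -> T = T
(~H -> K) nor (~S -> H) = T nor T = F
Hence (B) is false.

(C): In symbols: K nor (~S xor ~H)

~S = ~T = F
~H = ~T = F
~S xor ~H = F xor F = F
K nor (~S xor ~H) = T nor F = F
Thus (C) is false.

Count: 0.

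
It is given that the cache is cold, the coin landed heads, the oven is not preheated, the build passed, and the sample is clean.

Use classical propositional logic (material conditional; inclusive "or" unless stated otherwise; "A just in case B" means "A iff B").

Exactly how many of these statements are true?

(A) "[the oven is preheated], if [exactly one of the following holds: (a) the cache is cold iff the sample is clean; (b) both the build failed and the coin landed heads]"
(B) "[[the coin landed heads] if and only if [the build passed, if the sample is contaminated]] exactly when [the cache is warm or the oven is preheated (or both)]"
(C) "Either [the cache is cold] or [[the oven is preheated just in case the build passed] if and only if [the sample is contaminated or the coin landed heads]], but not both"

1

Let P = "the cache is warm" (False), U = "the sample is contaminated" (False), S = "the build passed" (True), Q = "the coin landed heads" (True), R = "the oven is preheated" (False).

(A): Parsed as ((not P iff not U) xor (not S and Q)) -> R

not P = not False = True
not U = not False = True
not P iff not U = True iff True = True
not S = not True = False
not S and Q = False and True = False
(not P iff not U) xor (not S and Q) = True xor False = True
((not P iff not U) xor (not S and Q)) -> R = True -> False = False
Thus (A) is false.

(B): In symbols: (Q iff (U -> S)) iff (P or R)

U -> S = False -> True = True
Q iff (U -> S) = True iff True = True
P or R = False or False = False
(Q iff (U -> S)) iff (P or R) = True iff False = False
Thus (B) is false.

(C): Formalization: not P xor ((R iff S) iff (U or Q))

not P = not False = True
R iff S = False iff True = False
U or Q = False or True = True
(R iff S) iff (U or Q) = False iff True = False
not P xor ((R iff S) iff (U or Q)) = True xor False = True
Hence (C) is true.

1 of the 3 statements is true ((C)).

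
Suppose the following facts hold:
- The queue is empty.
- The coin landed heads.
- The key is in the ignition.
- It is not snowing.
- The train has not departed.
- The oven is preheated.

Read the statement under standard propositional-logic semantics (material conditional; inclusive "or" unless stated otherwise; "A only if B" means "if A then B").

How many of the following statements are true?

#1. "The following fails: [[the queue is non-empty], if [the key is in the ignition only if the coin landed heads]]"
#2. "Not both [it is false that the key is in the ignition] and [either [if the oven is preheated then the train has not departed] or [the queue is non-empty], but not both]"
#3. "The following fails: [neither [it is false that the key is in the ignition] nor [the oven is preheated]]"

Let S = "the key is in the ignition" (T), W = "the coin landed heads" (T), R = "the queue is empty" (T), Q = "the oven is preheated" (T), V = "the train has departed" (F).

#1: This is ~((S -> W) -> ~R).

S -> W = T -> T = T
~R = ~T = F
(S -> W) -> ~R = T -> F = F
~((S -> W) -> ~R) = ~F = T
Hence #1 is true.

#2: This is ~S nand ((Q -> ~V) xor ~R).

~S = ~T = F
~V = ~F = T
Q -> ~V = T -> T = T
~R = ~T = F
(Q -> ~V) xor ~R = T xor F = T
~S nand ((Q -> ~V) xor ~R) = F nand T = T
So #2 is true.

#3: Parsed as ~(~S nor Q)

~S = ~T = F
~S nor Q = F nor T = F
~(~S nor Q) = ~F = T
Hence #3 is true.

3 of the 3 statements are true.

3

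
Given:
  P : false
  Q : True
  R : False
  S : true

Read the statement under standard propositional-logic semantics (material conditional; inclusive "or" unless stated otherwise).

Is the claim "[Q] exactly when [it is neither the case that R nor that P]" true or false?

Values: Q=True, R=False, P=False.
In symbols: Q iff (R nor P)

R nor P = False nor False = True
Q iff (R nor P) = True iff True = True

True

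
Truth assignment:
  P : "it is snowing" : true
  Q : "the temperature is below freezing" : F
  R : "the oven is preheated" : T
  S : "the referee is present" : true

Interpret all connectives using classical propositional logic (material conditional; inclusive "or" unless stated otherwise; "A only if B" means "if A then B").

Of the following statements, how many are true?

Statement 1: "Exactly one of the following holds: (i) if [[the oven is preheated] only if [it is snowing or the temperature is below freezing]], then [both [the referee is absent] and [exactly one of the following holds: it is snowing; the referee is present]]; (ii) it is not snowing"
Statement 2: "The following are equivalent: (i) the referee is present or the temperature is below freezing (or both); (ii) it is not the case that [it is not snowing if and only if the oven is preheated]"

Statement 1: Formalization: ((R → (P ∨ Q)) → (¬S ∧ (P ⊕ S))) ⊕ ¬P

P ∨ Q = T ∨ F = T
R → (P ∨ Q) = T → T = T
¬S = ¬T = F
P ⊕ S = T ⊕ T = F
¬S ∧ (P ⊕ S) = F ∧ F = F
(R → (P ∨ Q)) → (¬S ∧ (P ⊕ S)) = T → F = F
¬P = ¬T = F
((R → (P ∨ Q)) → (¬S ∧ (P ⊕ S))) ⊕ ¬P = F ⊕ F = F
Hence Statement 1 is false.

Statement 2: Formalization: (S ∨ Q) ↔ ¬(¬P ↔ R)

S ∨ Q = T ∨ F = T
¬P = ¬T = F
¬P ↔ R = F ↔ T = F
¬(¬P ↔ R) = ¬F = T
(S ∨ Q) ↔ ¬(¬P ↔ R) = T ↔ T = T
Hence Statement 2 is true.

True statements: 1.

1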